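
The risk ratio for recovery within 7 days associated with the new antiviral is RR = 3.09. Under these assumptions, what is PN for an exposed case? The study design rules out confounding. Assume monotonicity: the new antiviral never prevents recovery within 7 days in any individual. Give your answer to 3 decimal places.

PN ≈ 0.676

Under exogeneity and monotonicity, PN = (RR − 1) / RR = 1 − 1/RR.
PN = (3.09 − 1) / 3.09 = 2.09 / 3.09 ≈ 0.6764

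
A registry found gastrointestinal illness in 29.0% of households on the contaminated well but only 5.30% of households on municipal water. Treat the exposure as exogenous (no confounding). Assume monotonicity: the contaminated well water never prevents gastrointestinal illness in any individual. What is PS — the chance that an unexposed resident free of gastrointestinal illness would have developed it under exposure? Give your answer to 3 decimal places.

PS ≈ 0.250

p₁ = 0.29, p₀ = 0.053.
Under exogeneity and monotonicity, PS = (p₁ − p₀) / (1 − p₀).
PS = (0.29 − 0.053) / (1 − 0.053) = 0.237 / 0.947 ≈ 0.2503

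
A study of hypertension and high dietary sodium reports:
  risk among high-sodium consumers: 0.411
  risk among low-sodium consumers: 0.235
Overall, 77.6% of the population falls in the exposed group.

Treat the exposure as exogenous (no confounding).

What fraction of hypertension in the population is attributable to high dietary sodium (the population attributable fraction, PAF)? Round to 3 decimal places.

Let p₁ = 0.411, p₀ = 0.235.
Overall risk P(Y=1) = π·p₁ + (1−π)·p₀ = 0.776×0.411 + 0.224×0.235 = 0.37158.
Under exogeneity, PAF = [P(Y=1) − p₀] / P(Y=1).
PAF = (0.37158 − 0.235) / 0.37158 ≈ 0.3676

PAF ≈ 0.368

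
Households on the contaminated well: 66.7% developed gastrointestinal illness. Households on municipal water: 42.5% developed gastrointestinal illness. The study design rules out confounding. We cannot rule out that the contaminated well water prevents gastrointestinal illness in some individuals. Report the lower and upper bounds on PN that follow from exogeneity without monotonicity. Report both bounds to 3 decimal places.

0.363 ≤ PN ≤ 0.862

p₁ = 0.667, p₀ = 0.425.
Under exogeneity alone the bounds on PN are max{0,(p₁−p₀)/p₁} ≤ PN ≤ min{1,(1−p₀)/p₁}.
  lower = (p₁ − p₀)/p₁ = 0.242 / 0.667 ≈ 0.3628
  upper = min{1, (1 − p₀)/p₁} = 0.575 / 0.667 ≈ 0.8621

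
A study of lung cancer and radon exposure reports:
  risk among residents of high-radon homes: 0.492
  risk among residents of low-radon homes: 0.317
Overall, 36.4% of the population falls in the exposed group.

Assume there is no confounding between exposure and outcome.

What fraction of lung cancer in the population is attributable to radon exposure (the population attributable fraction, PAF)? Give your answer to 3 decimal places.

Let p₁ = 0.492, p₀ = 0.317.
Overall risk P(Y=1) = π·p₁ + (1−π)·p₀ = 0.364×0.492 + 0.636×0.317 = 0.3807.
Under exogeneity, PAF = [P(Y=1) − p₀] / P(Y=1).
PAF = (0.3807 − 0.317) / 0.3807 ≈ 0.1673

PAF ≈ 0.167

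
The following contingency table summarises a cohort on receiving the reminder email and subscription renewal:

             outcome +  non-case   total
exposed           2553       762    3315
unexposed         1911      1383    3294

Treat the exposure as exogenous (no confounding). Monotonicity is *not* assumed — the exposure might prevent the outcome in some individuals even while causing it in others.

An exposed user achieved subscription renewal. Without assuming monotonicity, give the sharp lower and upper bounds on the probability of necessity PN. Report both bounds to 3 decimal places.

0.247 ≤ PN ≤ 0.545

p₁ = P(outcome | exposed) = 2553/3315 = 0.77014
p₀ = P(outcome | unexposed) = 1911/3294 = 0.58015
Under exogeneity alone the bounds on PN are max{0,(p₁−p₀)/p₁} ≤ PN ≤ min{1,(1−p₀)/p₁}.
  lower = (p₁ − p₀)/p₁ = 0.18999 / 0.77014 ≈ 0.2467
  upper = min{1, (1 − p₀)/p₁} = 0.41985 / 0.77014 ≈ 0.5452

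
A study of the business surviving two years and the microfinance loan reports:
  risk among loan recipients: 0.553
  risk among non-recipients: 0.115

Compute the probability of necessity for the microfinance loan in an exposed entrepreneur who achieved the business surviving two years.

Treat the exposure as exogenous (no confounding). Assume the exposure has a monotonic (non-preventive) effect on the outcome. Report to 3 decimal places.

PN ≈ 0.792

Let p₁ = 0.553, p₀ = 0.115.
Under exogeneity and monotonicity, PN = (p₁ − p₀) / p₁.
PN = (0.553 − 0.115) / 0.553 = 0.438 / 0.553 ≈ 0.7920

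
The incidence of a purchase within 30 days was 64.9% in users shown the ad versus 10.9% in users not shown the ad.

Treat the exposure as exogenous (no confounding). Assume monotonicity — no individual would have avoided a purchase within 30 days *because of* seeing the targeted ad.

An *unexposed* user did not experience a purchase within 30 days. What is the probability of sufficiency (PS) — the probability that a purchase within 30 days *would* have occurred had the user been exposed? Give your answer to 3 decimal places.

p₁ = 0.649, p₀ = 0.109.
Under exogeneity and monotonicity, PS = (p₁ − p₀) / (1 − p₀).
PS = (0.649 − 0.109) / (1 − 0.109) = 0.54 / 0.891 ≈ 0.6061

PS ≈ 0.606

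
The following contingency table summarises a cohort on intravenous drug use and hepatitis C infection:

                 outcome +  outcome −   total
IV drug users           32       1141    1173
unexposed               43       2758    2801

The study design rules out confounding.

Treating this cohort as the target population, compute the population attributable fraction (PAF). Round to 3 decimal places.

p₁ = P(outcome | exposed) = 32/1173 = 0.02728
p₀ = P(outcome | unexposed) = 43/2801 = 0.015352
Exposure prevalence π = 1173/3974 = 0.29517; overall risk P(Y=1) = 0.018873.
Under exogeneity, PAF = [P(Y=1) − p₀]/P(Y=1).
PAF = (0.018873 − 0.015352) / 0.018873 ≈ 0.1866

PAF ≈ 0.187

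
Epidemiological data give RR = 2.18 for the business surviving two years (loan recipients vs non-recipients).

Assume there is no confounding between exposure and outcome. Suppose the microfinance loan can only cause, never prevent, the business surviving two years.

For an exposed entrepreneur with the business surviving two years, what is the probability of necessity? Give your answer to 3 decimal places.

Under exogeneity and monotonicity, PN = (RR − 1) / RR = 1 − 1/RR.
PN = (2.18 − 1) / 2.18 = 1.18 / 2.18 ≈ 0.5413

PN ≈ 0.541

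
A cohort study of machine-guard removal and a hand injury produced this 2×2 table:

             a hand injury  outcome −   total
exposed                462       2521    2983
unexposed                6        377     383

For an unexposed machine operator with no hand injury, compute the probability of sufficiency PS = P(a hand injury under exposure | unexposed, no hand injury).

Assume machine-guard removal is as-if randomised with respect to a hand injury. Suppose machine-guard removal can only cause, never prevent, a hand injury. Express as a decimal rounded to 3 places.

p₁ = P(outcome | exposed) = 462/2983 = 0.15488
p₀ = P(outcome | unexposed) = 6/383 = 0.015666
Under exogeneity and monotonicity, PS = (p₁ − p₀)/(1 − p₀).
PS = (0.15488 − 0.015666) / 0.98433 ≈ 0.1414

PS ≈ 0.141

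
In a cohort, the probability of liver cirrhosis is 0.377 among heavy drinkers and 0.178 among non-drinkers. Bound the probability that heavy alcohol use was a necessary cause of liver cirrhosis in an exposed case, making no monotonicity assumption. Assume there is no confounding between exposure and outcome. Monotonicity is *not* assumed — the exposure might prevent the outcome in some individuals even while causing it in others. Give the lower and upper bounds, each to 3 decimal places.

0.528 ≤ PN ≤ 1.000

Let p₁ = 0.377, p₀ = 0.178.
Under exogeneity alone the bounds on PN are max{0,(p₁−p₀)/p₁} ≤ PN ≤ min{1,(1−p₀)/p₁}.
  lower = (p₁ − p₀)/p₁ = 0.199 / 0.377 ≈ 0.5279
  upper = min{1, (1 − p₀)/p₁} = 0.822 / 0.377 ≈ 2.1804 → capped at 1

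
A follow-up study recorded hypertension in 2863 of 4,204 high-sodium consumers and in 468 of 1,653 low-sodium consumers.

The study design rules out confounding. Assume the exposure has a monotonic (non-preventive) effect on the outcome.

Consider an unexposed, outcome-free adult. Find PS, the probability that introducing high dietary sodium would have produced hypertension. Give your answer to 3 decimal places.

PS ≈ 0.555

p₁ = P(outcome | exposed) = 2863/4204 = 0.68102
p₀ = P(outcome | unexposed) = 468/1653 = 0.28312
Under exogeneity and monotonicity, PS = (p₁ − p₀) / (1 − p₀).
PS = (0.68102 − 0.28312) / (1 − 0.28312) = 0.3979 / 0.71688 ≈ 0.5550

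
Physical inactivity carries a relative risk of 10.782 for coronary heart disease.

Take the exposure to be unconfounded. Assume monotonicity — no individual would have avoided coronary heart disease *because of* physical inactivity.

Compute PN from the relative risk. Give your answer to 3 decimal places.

Under exogeneity and monotonicity, PN = (RR − 1) / RR = 1 − 1/RR.
PN = (10.782 − 1) / 10.782 = 9.782 / 10.782 ≈ 0.9073

PN ≈ 0.907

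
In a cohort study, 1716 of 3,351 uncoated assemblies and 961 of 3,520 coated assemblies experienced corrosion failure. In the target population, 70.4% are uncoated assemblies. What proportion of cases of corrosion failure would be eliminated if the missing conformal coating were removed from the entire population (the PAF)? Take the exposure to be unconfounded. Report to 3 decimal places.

PAF ≈ 0.381

p₁ = P(outcome | exposed) = 1716/3351 = 0.51209
p₀ = P(outcome | unexposed) = 961/3520 = 0.27301
Overall risk P(Y=1) = π·p₁ + (1−π)·p₀ = 0.704×0.51209 + 0.296×0.27301 = 0.44132.
Under exogeneity, PAF = [P(Y=1) − p₀] / P(Y=1).
PAF = (0.44132 − 0.27301) / 0.44132 ≈ 0.3814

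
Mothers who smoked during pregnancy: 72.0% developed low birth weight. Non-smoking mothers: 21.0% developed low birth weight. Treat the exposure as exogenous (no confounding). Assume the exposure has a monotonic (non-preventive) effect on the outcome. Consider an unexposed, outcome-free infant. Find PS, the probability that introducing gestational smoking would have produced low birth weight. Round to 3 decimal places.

p₁ = 0.72, p₀ = 0.21.
Under exogeneity and monotonicity, PS = (p₁ − p₀) / (1 − p₀).
PS = (0.72 − 0.21) / (1 − 0.21) = 0.51 / 0.79 ≈ 0.6456

PS ≈ 0.646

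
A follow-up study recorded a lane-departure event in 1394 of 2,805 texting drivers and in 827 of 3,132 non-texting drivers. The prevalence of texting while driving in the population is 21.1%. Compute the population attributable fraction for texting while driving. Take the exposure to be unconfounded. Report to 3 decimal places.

PAF ≈ 0.157

p₁ = P(outcome | exposed) = 1394/2805 = 0.49697
p₀ = P(outcome | unexposed) = 827/3132 = 0.26405
Overall risk P(Y=1) = π·p₁ + (1−π)·p₀ = 0.211×0.49697 + 0.789×0.26405 = 0.31319.
Under exogeneity, PAF = [P(Y=1) − p₀] / P(Y=1).
PAF = (0.31319 − 0.26405) / 0.31319 ≈ 0.1569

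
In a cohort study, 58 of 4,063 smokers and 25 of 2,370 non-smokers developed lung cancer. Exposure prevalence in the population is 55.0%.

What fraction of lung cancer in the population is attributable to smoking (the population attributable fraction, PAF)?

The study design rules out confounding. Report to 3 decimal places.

p₁ = P(outcome | exposed) = 58/4063 = 0.014275
p₀ = P(outcome | unexposed) = 25/2370 = 0.010549
Overall risk P(Y=1) = π·p₁ + (1−π)·p₀ = 0.55×0.014275 + 0.45×0.010549 = 0.012598.
Under exogeneity, PAF = [P(Y=1) − p₀] / P(Y=1).
PAF = (0.012598 − 0.010549) / 0.012598 ≈ 0.1627

PAF ≈ 0.163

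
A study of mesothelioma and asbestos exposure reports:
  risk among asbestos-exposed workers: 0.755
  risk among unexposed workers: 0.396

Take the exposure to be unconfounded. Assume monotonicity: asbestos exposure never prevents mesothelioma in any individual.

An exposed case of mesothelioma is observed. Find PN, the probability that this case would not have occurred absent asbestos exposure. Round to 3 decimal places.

PN ≈ 0.475

Let p₁ = 0.755, p₀ = 0.396.
Under exogeneity and monotonicity, PN = (p₁ − p₀) / p₁.
PN = (0.755 − 0.396) / 0.755 = 0.359 / 0.755 ≈ 0.4755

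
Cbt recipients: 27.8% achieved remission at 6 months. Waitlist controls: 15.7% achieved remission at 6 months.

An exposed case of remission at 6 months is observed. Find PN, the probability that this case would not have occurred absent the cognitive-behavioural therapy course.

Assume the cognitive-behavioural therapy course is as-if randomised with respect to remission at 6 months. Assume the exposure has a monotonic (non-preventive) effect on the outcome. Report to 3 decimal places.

PN ≈ 0.435

p₁ = 0.278, p₀ = 0.157.
Under exogeneity and monotonicity, PN = (p₁ − p₀) / p₁.
PN = (0.278 − 0.157) / 0.278 = 0.121 / 0.278 ≈ 0.4353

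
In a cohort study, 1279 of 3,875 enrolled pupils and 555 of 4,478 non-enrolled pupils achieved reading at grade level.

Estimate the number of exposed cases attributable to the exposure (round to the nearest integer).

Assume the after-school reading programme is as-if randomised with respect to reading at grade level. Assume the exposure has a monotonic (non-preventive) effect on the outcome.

about 799 cases

p₁ = P(outcome | exposed) = 1279/3875 = 0.33006
p₀ = P(outcome | unexposed) = 555/4478 = 0.12394
PN = (p₁ − p₀)/p₁ = (0.33006 − 0.12394) / 0.33006 ≈ 0.62450.
Attributable cases ≈ PN × (exposed cases) = 0.62450 × 1279 ≈ 798.74.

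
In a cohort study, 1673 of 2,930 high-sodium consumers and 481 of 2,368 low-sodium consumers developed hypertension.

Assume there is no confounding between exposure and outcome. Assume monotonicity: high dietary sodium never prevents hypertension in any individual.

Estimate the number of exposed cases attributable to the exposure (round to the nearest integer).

about 1078 cases

p₁ = P(outcome | exposed) = 1673/2930 = 0.57099
p₀ = P(outcome | unexposed) = 481/2368 = 0.20312
PN = (p₁ − p₀)/p₁ = (0.57099 − 0.20312) / 0.57099 ≈ 0.64426.
Attributable cases ≈ PN × (exposed cases) = 0.64426 × 1673 ≈ 1077.84.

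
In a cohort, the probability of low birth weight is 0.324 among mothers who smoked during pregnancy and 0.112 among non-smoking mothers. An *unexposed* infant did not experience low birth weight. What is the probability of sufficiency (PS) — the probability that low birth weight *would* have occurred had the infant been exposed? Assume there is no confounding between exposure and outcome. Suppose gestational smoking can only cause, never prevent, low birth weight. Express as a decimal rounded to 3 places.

Let p₁ = 0.324, p₀ = 0.112.
Under exogeneity and monotonicity, PS = (p₁ − p₀) / (1 − p₀).
PS = (0.324 − 0.112) / (1 − 0.112) = 0.212 / 0.888 ≈ 0.2387

PS ≈ 0.239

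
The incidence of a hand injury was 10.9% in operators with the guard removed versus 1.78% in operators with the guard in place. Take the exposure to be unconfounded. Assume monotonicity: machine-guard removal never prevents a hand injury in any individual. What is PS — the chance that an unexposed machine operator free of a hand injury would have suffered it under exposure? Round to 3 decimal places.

p₁ = 0.109, p₀ = 0.0178.
Under exogeneity and monotonicity, PS = (p₁ − p₀) / (1 − p₀).
PS = (0.109 − 0.0178) / (1 − 0.0178) = 0.0912 / 0.9822 ≈ 0.0929

PS ≈ 0.093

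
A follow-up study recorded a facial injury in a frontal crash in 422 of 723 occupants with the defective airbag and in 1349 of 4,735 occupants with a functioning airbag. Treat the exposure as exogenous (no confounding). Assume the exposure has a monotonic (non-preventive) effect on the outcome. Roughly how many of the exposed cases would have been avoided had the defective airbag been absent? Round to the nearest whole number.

p₁ = P(outcome | exposed) = 422/723 = 0.58368
p₀ = P(outcome | unexposed) = 1349/4735 = 0.2849
PN = (p₁ − p₀)/p₁ = (0.58368 − 0.2849) / 0.58368 ≈ 0.51189.
Attributable cases ≈ PN × (exposed cases) = 0.51189 × 422 ≈ 216.02.

about 216 cases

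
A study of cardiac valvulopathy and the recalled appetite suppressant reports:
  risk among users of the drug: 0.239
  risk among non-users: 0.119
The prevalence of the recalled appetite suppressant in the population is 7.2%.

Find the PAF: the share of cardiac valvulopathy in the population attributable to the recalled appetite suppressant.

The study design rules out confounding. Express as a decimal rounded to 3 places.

Let p₁ = 0.239, p₀ = 0.119.
Overall risk P(Y=1) = π·p₁ + (1−π)·p₀ = 0.072×0.239 + 0.928×0.119 = 0.12764.
Under exogeneity, PAF = [P(Y=1) − p₀] / P(Y=1).
PAF = (0.12764 − 0.119) / 0.12764 ≈ 0.0677

PAF ≈ 0.068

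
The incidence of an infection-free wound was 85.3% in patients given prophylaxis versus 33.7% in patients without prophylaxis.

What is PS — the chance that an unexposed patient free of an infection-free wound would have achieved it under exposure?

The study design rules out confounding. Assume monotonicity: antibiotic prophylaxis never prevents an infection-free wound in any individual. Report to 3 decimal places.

p₁ = 0.853, p₀ = 0.337.
Under exogeneity and monotonicity, PS = (p₁ − p₀) / (1 − p₀).
PS = (0.853 − 0.337) / (1 − 0.337) = 0.516 / 0.663 ≈ 0.7783

PS ≈ 0.778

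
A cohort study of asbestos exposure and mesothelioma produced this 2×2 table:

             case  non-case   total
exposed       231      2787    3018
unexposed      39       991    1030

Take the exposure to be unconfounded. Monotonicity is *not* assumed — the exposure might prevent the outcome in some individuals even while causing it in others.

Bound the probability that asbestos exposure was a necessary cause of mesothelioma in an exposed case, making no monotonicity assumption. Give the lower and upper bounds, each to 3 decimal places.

0.505 ≤ PN ≤ 1.000

p₁ = P(outcome | exposed) = 231/3018 = 0.076541
p₀ = P(outcome | unexposed) = 39/1030 = 0.037864
Under exogeneity alone the bounds on PN are max{0,(p₁−p₀)/p₁} ≤ PN ≤ min{1,(1−p₀)/p₁}.
  lower = (p₁ − p₀)/p₁ = 0.038677 / 0.076541 ≈ 0.5053
  upper = min{1, (1 − p₀)/p₁} = 0.96214 / 0.076541 ≈ 12.5702 → capped at 1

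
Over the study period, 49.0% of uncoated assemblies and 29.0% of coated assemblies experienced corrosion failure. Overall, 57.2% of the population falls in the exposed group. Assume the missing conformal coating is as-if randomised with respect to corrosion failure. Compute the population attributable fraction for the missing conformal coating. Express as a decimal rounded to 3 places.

PAF ≈ 0.283

p₁ = 0.49, p₀ = 0.29.
Overall risk P(Y=1) = π·p₁ + (1−π)·p₀ = 0.572×0.49 + 0.428×0.29 = 0.4044.
Under exogeneity, PAF = [P(Y=1) − p₀] / P(Y=1).
PAF = (0.4044 − 0.29) / 0.4044 ≈ 0.2829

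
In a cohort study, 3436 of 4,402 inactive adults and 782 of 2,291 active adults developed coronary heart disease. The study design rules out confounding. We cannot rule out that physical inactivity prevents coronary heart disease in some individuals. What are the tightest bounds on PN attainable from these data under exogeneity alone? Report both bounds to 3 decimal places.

0.563 ≤ PN ≤ 0.844

p₁ = P(outcome | exposed) = 3436/4402 = 0.78055
p₀ = P(outcome | unexposed) = 782/2291 = 0.34134
Under exogeneity alone the bounds on PN are max{0,(p₁−p₀)/p₁} ≤ PN ≤ min{1,(1−p₀)/p₁}.
  lower = (p₁ − p₀)/p₁ = 0.43922 / 0.78055 ≈ 0.5627
  upper = min{1, (1 − p₀)/p₁} = 0.65866 / 0.78055 ≈ 0.8438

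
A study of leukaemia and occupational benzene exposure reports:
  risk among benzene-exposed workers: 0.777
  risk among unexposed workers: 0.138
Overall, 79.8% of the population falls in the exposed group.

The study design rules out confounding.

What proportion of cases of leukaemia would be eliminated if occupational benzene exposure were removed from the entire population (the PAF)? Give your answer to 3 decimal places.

Let p₁ = 0.777, p₀ = 0.138.
Overall risk P(Y=1) = π·p₁ + (1−π)·p₀ = 0.798×0.777 + 0.202×0.138 = 0.64792.
Under exogeneity, PAF = [P(Y=1) − p₀] / P(Y=1).
PAF = (0.64792 − 0.138) / 0.64792 ≈ 0.7870

PAF ≈ 0.787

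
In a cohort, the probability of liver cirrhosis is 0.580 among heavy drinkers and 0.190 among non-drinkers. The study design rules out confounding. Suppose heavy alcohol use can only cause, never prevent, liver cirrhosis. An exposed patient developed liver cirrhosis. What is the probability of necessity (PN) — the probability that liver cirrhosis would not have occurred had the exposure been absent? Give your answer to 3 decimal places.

PN ≈ 0.672

Let p₁ = 0.58, p₀ = 0.19.
Under exogeneity and monotonicity, PN = (p₁ − p₀) / p₁.
PN = (0.58 − 0.19) / 0.58 = 0.39 / 0.58 ≈ 0.6724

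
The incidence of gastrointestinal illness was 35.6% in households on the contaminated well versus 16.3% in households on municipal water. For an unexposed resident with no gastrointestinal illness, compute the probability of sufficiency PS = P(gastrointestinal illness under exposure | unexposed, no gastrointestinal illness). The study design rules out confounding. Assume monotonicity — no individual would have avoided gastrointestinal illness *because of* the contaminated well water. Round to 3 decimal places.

p₁ = 0.356, p₀ = 0.163.
Under exogeneity and monotonicity, PS = (p₁ − p₀) / (1 − p₀).
PS = (0.356 − 0.163) / (1 − 0.163) = 0.193 / 0.837 ≈ 0.2306

PS ≈ 0.231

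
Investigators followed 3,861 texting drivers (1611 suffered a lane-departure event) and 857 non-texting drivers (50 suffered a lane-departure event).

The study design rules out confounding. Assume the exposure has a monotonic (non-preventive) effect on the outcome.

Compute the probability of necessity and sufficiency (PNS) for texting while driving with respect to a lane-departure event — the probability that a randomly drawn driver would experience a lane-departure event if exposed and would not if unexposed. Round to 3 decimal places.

PNS ≈ 0.359

p₁ = P(outcome | exposed) = 1611/3861 = 0.41725
p₀ = P(outcome | unexposed) = 50/857 = 0.058343
Under exogeneity and monotonicity, PNS = p₁ − p₀.
PNS = 0.41725 − 0.058343 = 0.35891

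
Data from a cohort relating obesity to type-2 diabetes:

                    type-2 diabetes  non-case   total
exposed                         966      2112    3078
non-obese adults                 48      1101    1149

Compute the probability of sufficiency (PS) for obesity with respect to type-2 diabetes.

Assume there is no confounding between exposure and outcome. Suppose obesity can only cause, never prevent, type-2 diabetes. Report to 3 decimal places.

p₁ = P(outcome | exposed) = 966/3078 = 0.31384
p₀ = P(outcome | unexposed) = 48/1149 = 0.041775
Under exogeneity and monotonicity, PS = (p₁ − p₀)/(1 − p₀).
PS = (0.31384 − 0.041775) / 0.95822 ≈ 0.2839

PS ≈ 0.284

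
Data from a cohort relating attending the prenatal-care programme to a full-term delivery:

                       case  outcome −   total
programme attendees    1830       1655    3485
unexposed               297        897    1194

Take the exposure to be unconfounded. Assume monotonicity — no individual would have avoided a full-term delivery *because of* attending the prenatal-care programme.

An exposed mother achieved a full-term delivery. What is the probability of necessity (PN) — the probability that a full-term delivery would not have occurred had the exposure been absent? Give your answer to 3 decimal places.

PN ≈ 0.526

p₁ = P(outcome | exposed) = 1830/3485 = 0.52511
p₀ = P(outcome | unexposed) = 297/1194 = 0.24874
Under exogeneity and monotonicity, PN = (p₁ − p₀)/p₁.
PN = (0.52511 − 0.24874) / 0.52511 ≈ 0.5263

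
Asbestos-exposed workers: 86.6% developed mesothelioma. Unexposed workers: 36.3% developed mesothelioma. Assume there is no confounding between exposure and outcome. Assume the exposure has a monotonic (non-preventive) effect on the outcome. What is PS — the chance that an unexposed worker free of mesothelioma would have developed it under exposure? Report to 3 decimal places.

p₁ = 0.866, p₀ = 0.363.
Under exogeneity and monotonicity, PS = (p₁ − p₀) / (1 − p₀).
PS = (0.866 − 0.363) / (1 − 0.363) = 0.503 / 0.637 ≈ 0.7896

PS ≈ 0.790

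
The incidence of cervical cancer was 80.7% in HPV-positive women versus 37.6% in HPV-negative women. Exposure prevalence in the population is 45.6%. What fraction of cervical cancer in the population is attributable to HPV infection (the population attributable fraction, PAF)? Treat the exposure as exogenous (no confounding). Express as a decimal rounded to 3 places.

PAF ≈ 0.343

p₁ = 0.807, p₀ = 0.376.
Overall risk P(Y=1) = π·p₁ + (1−π)·p₀ = 0.456×0.807 + 0.544×0.376 = 0.57254.
Under exogeneity, PAF = [P(Y=1) − p₀] / P(Y=1).
PAF = (0.57254 − 0.376) / 0.57254 ≈ 0.3433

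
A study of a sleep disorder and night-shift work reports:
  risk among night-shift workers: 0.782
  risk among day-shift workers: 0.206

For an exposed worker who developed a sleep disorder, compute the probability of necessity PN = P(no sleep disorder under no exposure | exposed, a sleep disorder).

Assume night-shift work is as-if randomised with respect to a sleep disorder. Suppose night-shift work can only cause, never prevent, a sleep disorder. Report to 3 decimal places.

Let p₁ = 0.782, p₀ = 0.206.
Under exogeneity and monotonicity, PN = (p₁ − p₀) / p₁.
PN = (0.782 − 0.206) / 0.782 = 0.576 / 0.782 ≈ 0.7366

PN ≈ 0.737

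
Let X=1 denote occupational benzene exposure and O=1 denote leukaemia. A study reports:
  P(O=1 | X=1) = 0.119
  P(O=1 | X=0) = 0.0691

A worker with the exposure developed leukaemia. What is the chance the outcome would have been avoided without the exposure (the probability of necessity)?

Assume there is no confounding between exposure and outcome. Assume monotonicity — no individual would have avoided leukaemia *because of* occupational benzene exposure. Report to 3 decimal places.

PN ≈ 0.419

Let p₁ = 0.119, p₀ = 0.0691.
Under exogeneity and monotonicity, PN = (p₁ − p₀) / p₁.
PN = (0.119 − 0.0691) / 0.119 = 0.0499 / 0.119 ≈ 0.4193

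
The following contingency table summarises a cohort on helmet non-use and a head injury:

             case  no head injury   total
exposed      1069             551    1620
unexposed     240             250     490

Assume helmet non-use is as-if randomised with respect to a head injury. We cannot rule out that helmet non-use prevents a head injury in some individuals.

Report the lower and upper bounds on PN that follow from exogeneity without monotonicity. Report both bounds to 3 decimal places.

p₁ = P(outcome | exposed) = 1069/1620 = 0.65988
p₀ = P(outcome | unexposed) = 240/490 = 0.4898
Under exogeneity alone the bounds on PN are max{0,(p₁−p₀)/p₁} ≤ PN ≤ min{1,(1−p₀)/p₁}.
  lower = (p₁ − p₀)/p₁ = 0.17008 / 0.65988 ≈ 0.2577
  upper = min{1, (1 − p₀)/p₁} = 0.5102 / 0.65988 ≈ 0.7732

0.258 ≤ PN ≤ 0.773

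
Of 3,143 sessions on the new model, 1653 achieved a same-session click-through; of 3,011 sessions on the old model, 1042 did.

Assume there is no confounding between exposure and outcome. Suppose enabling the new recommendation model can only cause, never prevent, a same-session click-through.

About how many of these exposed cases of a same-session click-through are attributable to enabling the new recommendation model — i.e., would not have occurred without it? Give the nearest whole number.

about 565 cases

p₁ = P(outcome | exposed) = 1653/3143 = 0.52593
p₀ = P(outcome | unexposed) = 1042/3011 = 0.34606
PN = (p₁ − p₀)/p₁ = (0.52593 − 0.34606) / 0.52593 ≈ 0.34200.
Attributable cases ≈ PN × (exposed cases) = 0.34200 × 1653 ≈ 565.32.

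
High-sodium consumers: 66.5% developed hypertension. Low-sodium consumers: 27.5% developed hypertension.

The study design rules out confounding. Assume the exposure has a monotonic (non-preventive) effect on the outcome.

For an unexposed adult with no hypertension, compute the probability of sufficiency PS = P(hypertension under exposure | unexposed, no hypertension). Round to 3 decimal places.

p₁ = 0.665, p₀ = 0.275.
Under exogeneity and monotonicity, PS = (p₁ − p₀) / (1 − p₀).
PS = (0.665 − 0.275) / (1 − 0.275) = 0.39 / 0.725 ≈ 0.5379

PS ≈ 0.538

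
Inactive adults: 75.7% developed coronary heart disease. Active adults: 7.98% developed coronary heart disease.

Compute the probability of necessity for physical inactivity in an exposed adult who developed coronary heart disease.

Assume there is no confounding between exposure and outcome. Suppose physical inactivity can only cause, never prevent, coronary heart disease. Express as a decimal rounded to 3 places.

p₁ = 0.757, p₀ = 0.0798.
Under exogeneity and monotonicity, PN = (p₁ − p₀) / p₁.
PN = (0.757 − 0.0798) / 0.757 = 0.6772 / 0.757 ≈ 0.8946

PN ≈ 0.895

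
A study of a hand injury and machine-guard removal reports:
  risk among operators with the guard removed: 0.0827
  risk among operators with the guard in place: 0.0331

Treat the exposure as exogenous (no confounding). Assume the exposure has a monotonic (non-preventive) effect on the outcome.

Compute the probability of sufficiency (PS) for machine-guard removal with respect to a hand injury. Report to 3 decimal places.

Let p₁ = 0.0827, p₀ = 0.0331.
Under exogeneity and monotonicity, PS = (p₁ − p₀) / (1 − p₀).
PS = (0.0827 − 0.0331) / (1 − 0.0331) = 0.0496 / 0.9669 ≈ 0.0513

PS ≈ 0.051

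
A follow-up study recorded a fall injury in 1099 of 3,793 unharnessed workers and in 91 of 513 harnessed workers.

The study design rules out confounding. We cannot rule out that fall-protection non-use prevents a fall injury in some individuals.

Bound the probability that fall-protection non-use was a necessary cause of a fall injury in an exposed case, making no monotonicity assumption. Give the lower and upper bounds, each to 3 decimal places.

0.388 ≤ PN ≤ 1.000

p₁ = P(outcome | exposed) = 1099/3793 = 0.28974
p₀ = P(outcome | unexposed) = 91/513 = 0.17739
Under exogeneity alone the bounds on PN are max{0,(p₁−p₀)/p₁} ≤ PN ≤ min{1,(1−p₀)/p₁}.
  lower = (p₁ − p₀)/p₁ = 0.11236 / 0.28974 ≈ 0.3878
  upper = min{1, (1 − p₀)/p₁} = 0.82261 / 0.28974 ≈ 2.8391 → capped at 1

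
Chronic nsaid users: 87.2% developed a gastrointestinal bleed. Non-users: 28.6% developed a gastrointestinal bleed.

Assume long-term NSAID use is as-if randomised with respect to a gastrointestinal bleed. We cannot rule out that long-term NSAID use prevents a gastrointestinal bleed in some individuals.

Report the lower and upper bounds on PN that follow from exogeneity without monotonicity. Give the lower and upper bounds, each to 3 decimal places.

0.672 ≤ PN ≤ 0.819

p₁ = 0.872, p₀ = 0.286.
Under exogeneity alone the bounds on PN are max{0,(p₁−p₀)/p₁} ≤ PN ≤ min{1,(1−p₀)/p₁}.
  lower = (p₁ − p₀)/p₁ = 0.586 / 0.872 ≈ 0.6720
  upper = min{1, (1 − p₀)/p₁} = 0.714 / 0.872 ≈ 0.8188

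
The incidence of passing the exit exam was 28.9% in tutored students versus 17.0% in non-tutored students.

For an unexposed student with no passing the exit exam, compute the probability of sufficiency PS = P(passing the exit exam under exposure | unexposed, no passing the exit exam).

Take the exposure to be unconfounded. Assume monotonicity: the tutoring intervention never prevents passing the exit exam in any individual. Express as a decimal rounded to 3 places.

PS ≈ 0.143

p₁ = 0.289, p₀ = 0.17.
Under exogeneity and monotonicity, PS = (p₁ − p₀) / (1 − p₀).
PS = (0.289 − 0.17) / (1 − 0.17) = 0.119 / 0.83 ≈ 0.1434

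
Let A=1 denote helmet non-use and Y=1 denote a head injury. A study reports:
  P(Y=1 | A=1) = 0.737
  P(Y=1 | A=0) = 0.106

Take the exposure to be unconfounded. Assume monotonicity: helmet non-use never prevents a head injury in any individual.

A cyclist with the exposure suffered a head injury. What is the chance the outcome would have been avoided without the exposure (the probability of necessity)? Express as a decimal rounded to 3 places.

PN ≈ 0.856

Let p₁ = 0.737, p₀ = 0.106.
Under exogeneity and monotonicity, PN = (p₁ − p₀) / p₁.
PN = (0.737 − 0.106) / 0.737 = 0.631 / 0.737 ≈ 0.8562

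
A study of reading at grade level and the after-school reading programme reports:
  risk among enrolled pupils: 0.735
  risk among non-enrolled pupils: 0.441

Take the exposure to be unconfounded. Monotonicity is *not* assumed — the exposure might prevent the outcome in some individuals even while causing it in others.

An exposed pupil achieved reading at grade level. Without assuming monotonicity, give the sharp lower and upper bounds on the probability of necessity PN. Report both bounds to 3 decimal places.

0.400 ≤ PN ≤ 0.761

Let p₁ = 0.735, p₀ = 0.441.
Under exogeneity alone the bounds on PN are max{0,(p₁−p₀)/p₁} ≤ PN ≤ min{1,(1−p₀)/p₁}.
  lower = (p₁ − p₀)/p₁ = 0.294 / 0.735 ≈ 0.4000
  upper = min{1, (1 − p₀)/p₁} = 0.559 / 0.735 ≈ 0.7605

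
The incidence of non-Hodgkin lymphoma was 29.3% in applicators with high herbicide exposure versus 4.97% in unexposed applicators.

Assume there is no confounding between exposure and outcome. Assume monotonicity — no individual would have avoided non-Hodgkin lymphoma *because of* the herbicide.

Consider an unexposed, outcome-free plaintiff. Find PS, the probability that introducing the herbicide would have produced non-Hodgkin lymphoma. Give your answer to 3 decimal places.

p₁ = 0.293, p₀ = 0.0497.
Under exogeneity and monotonicity, PS = (p₁ − p₀) / (1 − p₀).
PS = (0.293 − 0.0497) / (1 − 0.0497) = 0.2433 / 0.9503 ≈ 0.2560

PS ≈ 0.256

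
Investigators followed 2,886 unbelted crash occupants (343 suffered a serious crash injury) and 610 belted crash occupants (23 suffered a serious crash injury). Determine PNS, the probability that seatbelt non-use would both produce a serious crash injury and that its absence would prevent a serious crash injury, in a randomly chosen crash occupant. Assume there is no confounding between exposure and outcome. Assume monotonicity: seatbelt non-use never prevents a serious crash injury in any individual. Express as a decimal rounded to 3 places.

p₁ = P(outcome | exposed) = 343/2886 = 0.11885
p₀ = P(outcome | unexposed) = 23/610 = 0.037705
Under exogeneity and monotonicity, PNS = p₁ − p₀.
PNS = 0.11885 − 0.037705 = 0.081145

PNS ≈ 0.081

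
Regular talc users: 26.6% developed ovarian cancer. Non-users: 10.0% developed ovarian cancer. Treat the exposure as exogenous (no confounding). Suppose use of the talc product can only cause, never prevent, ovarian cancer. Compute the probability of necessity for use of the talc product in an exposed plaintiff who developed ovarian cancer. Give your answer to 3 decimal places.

PN ≈ 0.624

p₁ = 0.266, p₀ = 0.1.
Under exogeneity and monotonicity, PN = (p₁ − p₀) / p₁.
PN = (0.266 − 0.1) / 0.266 = 0.166 / 0.266 ≈ 0.6241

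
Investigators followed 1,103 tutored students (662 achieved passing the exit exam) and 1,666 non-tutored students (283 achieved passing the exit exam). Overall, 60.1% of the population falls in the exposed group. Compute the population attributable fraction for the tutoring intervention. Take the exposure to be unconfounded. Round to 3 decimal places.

p₁ = P(outcome | exposed) = 662/1103 = 0.60018
p₀ = P(outcome | unexposed) = 283/1666 = 0.16987
Overall risk P(Y=1) = π·p₁ + (1−π)·p₀ = 0.601×0.60018 + 0.399×0.16987 = 0.42849.
Under exogeneity, PAF = [P(Y=1) − p₀] / P(Y=1).
PAF = (0.42849 − 0.16987) / 0.42849 ≈ 0.6036

PAF ≈ 0.604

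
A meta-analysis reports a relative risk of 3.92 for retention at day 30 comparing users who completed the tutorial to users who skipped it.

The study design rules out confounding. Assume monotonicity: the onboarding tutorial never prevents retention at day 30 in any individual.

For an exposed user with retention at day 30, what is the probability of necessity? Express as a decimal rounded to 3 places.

Under exogeneity and monotonicity, PN = (RR − 1) / RR = 1 − 1/RR.
PN = (3.92 − 1) / 3.92 = 2.92 / 3.92 ≈ 0.7449

PN ≈ 0.745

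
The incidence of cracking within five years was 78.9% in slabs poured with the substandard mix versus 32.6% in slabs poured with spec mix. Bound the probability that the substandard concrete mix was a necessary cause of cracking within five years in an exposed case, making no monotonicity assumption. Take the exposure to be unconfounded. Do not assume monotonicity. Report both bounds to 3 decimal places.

0.587 ≤ PN ≤ 0.854

p₁ = 0.789, p₀ = 0.326.
Under exogeneity alone the bounds on PN are max{0,(p₁−p₀)/p₁} ≤ PN ≤ min{1,(1−p₀)/p₁}.
  lower = (p₁ − p₀)/p₁ = 0.463 / 0.789 ≈ 0.5868
  upper = min{1, (1 − p₀)/p₁} = 0.674 / 0.789 ≈ 0.8542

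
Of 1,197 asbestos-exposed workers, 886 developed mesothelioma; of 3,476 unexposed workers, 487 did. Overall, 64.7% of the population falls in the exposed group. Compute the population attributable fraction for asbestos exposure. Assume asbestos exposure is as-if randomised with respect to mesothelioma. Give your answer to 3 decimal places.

PAF ≈ 0.735

p₁ = P(outcome | exposed) = 886/1197 = 0.74018
p₀ = P(outcome | unexposed) = 487/3476 = 0.1401
Overall risk P(Y=1) = π·p₁ + (1−π)·p₀ = 0.647×0.74018 + 0.353×0.1401 = 0.52836.
Under exogeneity, PAF = [P(Y=1) − p₀] / P(Y=1).
PAF = (0.52836 − 0.1401) / 0.52836 ≈ 0.7348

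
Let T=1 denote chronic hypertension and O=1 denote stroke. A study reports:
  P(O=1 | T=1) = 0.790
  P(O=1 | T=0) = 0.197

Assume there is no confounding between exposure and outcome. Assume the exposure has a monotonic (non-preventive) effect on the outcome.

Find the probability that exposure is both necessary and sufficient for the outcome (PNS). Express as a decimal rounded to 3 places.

PNS ≈ 0.593

Let p₁ = 0.79, p₀ = 0.197.
Under exogeneity and monotonicity, PNS = p₁ − p₀.
PNS = 0.79 − 0.197 = 0.593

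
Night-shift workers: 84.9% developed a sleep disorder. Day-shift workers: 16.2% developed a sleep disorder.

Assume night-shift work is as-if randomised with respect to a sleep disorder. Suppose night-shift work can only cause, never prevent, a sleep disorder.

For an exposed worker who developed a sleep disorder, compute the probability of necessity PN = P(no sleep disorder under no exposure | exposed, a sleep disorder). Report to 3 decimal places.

p₁ = 0.849, p₀ = 0.162.
Under exogeneity and monotonicity, PN = (p₁ − p₀) / p₁.
PN = (0.849 − 0.162) / 0.849 = 0.687 / 0.849 ≈ 0.8092

PN ≈ 0.809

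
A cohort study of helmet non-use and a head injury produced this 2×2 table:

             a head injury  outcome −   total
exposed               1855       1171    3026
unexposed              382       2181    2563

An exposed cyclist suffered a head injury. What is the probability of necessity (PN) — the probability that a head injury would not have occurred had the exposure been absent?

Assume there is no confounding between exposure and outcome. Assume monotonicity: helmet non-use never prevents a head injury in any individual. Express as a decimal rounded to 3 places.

p₁ = P(outcome | exposed) = 1855/3026 = 0.61302
p₀ = P(outcome | unexposed) = 382/2563 = 0.14904
Under exogeneity and monotonicity, PN = (p₁ − p₀) / p₁.
PN = (0.61302 − 0.14904) / 0.61302 = 0.46398 / 0.61302 ≈ 0.7569

PN ≈ 0.757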